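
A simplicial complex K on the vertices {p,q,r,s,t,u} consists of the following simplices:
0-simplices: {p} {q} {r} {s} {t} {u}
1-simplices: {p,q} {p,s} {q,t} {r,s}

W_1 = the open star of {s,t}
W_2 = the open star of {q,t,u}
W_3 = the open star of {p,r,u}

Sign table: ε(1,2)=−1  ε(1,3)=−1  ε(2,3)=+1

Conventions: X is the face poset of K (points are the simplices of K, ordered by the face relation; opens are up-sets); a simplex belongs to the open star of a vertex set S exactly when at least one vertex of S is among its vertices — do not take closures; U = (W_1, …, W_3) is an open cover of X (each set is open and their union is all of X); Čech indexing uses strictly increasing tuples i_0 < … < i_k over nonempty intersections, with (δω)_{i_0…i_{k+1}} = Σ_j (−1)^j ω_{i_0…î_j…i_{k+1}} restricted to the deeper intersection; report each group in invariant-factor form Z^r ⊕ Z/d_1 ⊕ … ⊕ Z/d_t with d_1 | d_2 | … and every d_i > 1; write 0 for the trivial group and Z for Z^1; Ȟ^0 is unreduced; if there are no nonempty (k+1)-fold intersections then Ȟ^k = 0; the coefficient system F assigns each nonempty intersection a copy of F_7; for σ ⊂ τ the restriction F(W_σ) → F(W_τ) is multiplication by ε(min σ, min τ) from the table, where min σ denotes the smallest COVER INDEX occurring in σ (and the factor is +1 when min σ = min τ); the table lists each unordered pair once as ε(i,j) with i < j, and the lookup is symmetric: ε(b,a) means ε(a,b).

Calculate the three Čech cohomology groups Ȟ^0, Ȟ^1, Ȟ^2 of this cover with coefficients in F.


Ȟ^0 = Z/7, Ȟ^1 = Z/7, Ȟ^2 = 0

cover nerve:
  W1={{s},{t},{p,s},{q,t},{r,s}} W2={{q},{t},{u},{p,q},{q,t}} W3={{p},{r},{u},{p,q},{p,s},{r,s}}
  W12={{t},{q,t}} W13={{p,s},{r,s}} W23={{u},{p,q}}
C dims 3,3; δ0: rk_F7 2
Ȟ^0: (3−2)−0=1 ⇒ Z/7
Ȟ^1: (3−0)−2=1 ⇒ Z/7
Ȟ^2: (0−0)−0=0 ⇒ 0


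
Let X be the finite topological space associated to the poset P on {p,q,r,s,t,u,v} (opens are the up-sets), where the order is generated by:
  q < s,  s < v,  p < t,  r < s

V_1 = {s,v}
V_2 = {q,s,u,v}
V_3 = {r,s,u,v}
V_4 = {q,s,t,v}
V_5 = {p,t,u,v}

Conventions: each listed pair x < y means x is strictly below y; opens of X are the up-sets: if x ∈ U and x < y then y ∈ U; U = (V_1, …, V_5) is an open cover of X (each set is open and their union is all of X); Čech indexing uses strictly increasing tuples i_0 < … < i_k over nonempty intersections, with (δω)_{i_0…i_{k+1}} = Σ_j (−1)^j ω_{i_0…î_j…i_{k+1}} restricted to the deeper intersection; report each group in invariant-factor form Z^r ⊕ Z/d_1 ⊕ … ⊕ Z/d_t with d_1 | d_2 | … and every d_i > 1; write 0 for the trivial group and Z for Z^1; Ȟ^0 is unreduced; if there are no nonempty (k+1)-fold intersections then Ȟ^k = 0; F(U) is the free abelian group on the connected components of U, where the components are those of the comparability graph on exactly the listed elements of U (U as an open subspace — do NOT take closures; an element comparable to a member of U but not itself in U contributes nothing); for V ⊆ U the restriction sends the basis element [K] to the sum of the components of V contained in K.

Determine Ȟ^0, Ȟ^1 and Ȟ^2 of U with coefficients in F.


Ȟ^0(U;F) ≅ Z^3, Ȟ^1(U;F) ≅ 0, Ȟ^2(U;F) ≅ 0

nerve simplices:
  V12={s,v} V13={s,v} V14={s,v} V15={v} V23={s,u,v} V24={q,s,v} V25={u,v} V34={s,v} V35={u,v} V45={t,v}
  V123={s,v} V124={s,v} V125={v} V134={s,v} V135={v} V145={v} V234={s,v} V235={u,v} V245={v} V345={v}
  V1234={s,v} V1235={v} V1245={v} V1345={v} V2345={v}
  V12345={v}
components per intersection:
  V1: {s,v}
  V2: {q,s,v} {u}
  V3: {r,s,v} {u}
  V4: {q,s,v} {t}
  V5: {p,t} {u} {v}
  V12: {s,v}
  V13: {s,v}
  V14: {s,v}
  V15: {v}
  V23: {s,v} {u}
  V24: {q,s,v}
  V25: {u} {v}
  V34: {s,v}
  V35: {u} {v}
  V45: {t} {v}
  V123: {s,v}
  V124: {s,v}
  V125: {v}
  V134: {s,v}
  V135: {v}
  V145: {v}
  V234: {s,v}
  V235: {u} {v}
  V245: {v}
  V345: {v}
  V1234: {s,v}
  V1235: {v}
  V1245: {v}
  V1345: {v}
  V2345: {v}
  V12345: {v}
C dims 10,14,11,5; δ0: rk 7, SNF 1^7; δ1: rk 7, SNF 1^7; δ2: rk 4, SNF 1^4
degree 0: 10−7−0 = 3 → Ȟ^0 ≅ Z^3
degree 1: 14−7−7 = 0 → Ȟ^1 ≅ 0
degree 2: 11−4−7 = 0 → Ȟ^2 ≅ 0


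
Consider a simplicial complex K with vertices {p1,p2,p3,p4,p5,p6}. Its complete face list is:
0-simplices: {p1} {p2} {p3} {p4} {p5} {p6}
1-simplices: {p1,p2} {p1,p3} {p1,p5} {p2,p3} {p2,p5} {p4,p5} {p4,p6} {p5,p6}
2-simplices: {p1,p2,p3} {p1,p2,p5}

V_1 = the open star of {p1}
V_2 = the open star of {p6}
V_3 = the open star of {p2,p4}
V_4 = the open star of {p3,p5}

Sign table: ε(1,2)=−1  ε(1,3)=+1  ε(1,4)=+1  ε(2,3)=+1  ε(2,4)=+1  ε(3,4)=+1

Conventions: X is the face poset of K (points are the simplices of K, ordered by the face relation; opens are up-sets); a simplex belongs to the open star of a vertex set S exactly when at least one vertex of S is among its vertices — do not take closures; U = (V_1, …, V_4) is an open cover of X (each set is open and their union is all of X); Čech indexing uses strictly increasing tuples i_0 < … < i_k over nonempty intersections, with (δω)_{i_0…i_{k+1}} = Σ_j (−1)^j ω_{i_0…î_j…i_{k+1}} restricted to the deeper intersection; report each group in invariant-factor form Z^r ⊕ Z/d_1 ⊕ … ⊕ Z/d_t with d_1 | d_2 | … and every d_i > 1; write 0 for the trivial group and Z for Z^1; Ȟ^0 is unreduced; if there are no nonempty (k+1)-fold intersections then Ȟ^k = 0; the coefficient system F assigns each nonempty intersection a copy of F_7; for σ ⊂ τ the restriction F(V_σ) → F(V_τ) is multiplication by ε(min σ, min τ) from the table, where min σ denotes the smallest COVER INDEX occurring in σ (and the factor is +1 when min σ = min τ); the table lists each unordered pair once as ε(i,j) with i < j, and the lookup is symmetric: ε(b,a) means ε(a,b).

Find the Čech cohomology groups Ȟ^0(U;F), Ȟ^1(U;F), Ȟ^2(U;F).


nerve of the cover:
  V1={{p1},{p1,p2},{p1,p3},{p1,p5},{p1,p2,p3},{p1,p2,p5}} V2={{p6},{p4,p6},{p5,p6}} V3={{p2},{p4},{p1,p2},{p2,p3},{p2,p5},{p4,p5},{p4,p6},{p1,p2,p3},{p1,p2,p5}} V4={{p3},{p5},{p1,p3},{p1,p5},{p2,p3},{p2,p5},{p4,p5},{p5,p6},{p1,p2,p3},{p1,p2,p5}}
  V13={{p1,p2},{p1,p2,p3},{p1,p2,p5}} V14={{p1,p3},{p1,p5},{p1,p2,p3},{p1,p2,p5}} V23={{p4,p6}} V24={{p5,p6}} V34={{p2,p3},{p2,p5},{p4,p5},{p1,p2,p3},{p1,p2,p5}}
  V134={{p1,p2,p3},{p1,p2,p5}}
C dims 4,5,1; δ0: rk_F7 3; δ1: rk_F7 1
Ȟ^0 = (4 − 3) − 0 = 1, so Ȟ^0 ≅ Z/7
Ȟ^1 = (5 − 1) − 3 = 1, so Ȟ^1 ≅ Z/7
Ȟ^2 = (1 − 0) − 1 = 0, so Ȟ^2 ≅ 0

Ȟ^0(U;F) ≅ Z/7; Ȟ^1(U;F) ≅ Z/7; Ȟ^2(U;F) ≅ 0


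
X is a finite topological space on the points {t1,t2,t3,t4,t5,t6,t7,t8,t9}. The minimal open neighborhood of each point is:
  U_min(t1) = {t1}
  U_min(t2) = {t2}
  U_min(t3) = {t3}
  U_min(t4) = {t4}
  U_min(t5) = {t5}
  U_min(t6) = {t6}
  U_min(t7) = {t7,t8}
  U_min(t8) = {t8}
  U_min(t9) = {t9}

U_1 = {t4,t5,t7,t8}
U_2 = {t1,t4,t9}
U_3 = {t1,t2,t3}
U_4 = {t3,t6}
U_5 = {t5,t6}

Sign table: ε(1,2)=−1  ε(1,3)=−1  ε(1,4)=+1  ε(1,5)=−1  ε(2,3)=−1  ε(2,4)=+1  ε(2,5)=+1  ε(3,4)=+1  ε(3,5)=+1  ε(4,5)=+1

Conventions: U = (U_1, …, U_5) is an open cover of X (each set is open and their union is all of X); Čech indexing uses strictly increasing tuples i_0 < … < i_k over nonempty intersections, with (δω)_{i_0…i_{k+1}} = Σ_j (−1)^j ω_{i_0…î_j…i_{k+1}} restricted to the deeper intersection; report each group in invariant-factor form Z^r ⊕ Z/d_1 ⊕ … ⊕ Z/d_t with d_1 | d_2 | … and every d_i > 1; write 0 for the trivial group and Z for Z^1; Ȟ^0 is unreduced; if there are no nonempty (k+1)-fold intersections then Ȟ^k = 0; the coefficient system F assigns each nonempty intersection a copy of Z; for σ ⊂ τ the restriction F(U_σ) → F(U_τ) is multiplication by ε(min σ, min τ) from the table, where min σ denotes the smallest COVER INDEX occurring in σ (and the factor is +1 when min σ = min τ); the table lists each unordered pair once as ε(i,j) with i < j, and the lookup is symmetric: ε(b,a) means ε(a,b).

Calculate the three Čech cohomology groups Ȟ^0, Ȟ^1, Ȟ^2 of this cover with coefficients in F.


nonempty overlaps:
  U12={t4} U15={t5} U23={t1} U34={t3} U45={t6}
C dims 5,5; δ0: rk 5, SNF 1^4·2
degree 0: 5−5−0 = 0 → Ȟ^0 ≅ 0
degree 1: 5−0−5 = 0 plus torsion [2] → Ȟ^1 ≅ Z/2
degree 2: 0−0−0 = 0 → Ȟ^2 ≅ 0

Ȟ^0 = 0; Ȟ^1 = Z/2; Ȟ^2 = 0


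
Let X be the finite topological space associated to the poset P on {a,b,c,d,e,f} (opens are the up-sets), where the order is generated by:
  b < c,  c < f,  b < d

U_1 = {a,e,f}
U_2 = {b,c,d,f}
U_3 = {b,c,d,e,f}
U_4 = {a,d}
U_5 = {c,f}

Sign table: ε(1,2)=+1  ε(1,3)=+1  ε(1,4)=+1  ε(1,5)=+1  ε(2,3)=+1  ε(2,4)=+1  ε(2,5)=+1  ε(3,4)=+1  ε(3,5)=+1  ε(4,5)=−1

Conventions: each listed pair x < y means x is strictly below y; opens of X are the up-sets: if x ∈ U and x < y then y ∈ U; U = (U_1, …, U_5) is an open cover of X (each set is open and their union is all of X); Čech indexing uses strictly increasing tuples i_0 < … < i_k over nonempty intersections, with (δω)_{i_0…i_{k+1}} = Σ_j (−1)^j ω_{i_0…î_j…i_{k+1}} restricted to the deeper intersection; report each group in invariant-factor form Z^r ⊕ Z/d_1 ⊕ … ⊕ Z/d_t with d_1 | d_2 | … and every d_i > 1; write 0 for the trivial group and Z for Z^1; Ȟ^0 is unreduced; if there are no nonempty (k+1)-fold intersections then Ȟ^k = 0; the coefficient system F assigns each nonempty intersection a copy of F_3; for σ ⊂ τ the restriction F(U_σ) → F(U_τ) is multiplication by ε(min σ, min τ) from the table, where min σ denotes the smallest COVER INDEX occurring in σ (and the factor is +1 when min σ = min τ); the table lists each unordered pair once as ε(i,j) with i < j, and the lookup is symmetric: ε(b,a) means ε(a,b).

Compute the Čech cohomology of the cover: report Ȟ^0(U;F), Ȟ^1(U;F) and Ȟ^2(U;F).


Ȟ^0(U;F) ≅ Z/3,  Ȟ^1(U;F) ≅ Z/3,  Ȟ^2(U;F) ≅ 0

nerve of the cover:
  U12={f} U13={e,f} U14={a} U15={f} U23={b,c,d,f} U24={d} U25={c,f} U34={d} U35={c,f}
  U123={f} U125={f} U135={f} U234={d} U235={c,f}
  U1235={f}
C dims 5,9,5,1; δ0: rk_F3 4; δ1: rk_F3 4; δ2: rk_F3 1
Ȟ^0 = (5 − 4) − 0 = 1, so Ȟ^0 ≅ Z/3
Ȟ^1 = (9 − 4) − 4 = 1, so Ȟ^1 ≅ Z/3
Ȟ^2 = (5 − 1) − 4 = 0, so Ȟ^2 ≅ 0


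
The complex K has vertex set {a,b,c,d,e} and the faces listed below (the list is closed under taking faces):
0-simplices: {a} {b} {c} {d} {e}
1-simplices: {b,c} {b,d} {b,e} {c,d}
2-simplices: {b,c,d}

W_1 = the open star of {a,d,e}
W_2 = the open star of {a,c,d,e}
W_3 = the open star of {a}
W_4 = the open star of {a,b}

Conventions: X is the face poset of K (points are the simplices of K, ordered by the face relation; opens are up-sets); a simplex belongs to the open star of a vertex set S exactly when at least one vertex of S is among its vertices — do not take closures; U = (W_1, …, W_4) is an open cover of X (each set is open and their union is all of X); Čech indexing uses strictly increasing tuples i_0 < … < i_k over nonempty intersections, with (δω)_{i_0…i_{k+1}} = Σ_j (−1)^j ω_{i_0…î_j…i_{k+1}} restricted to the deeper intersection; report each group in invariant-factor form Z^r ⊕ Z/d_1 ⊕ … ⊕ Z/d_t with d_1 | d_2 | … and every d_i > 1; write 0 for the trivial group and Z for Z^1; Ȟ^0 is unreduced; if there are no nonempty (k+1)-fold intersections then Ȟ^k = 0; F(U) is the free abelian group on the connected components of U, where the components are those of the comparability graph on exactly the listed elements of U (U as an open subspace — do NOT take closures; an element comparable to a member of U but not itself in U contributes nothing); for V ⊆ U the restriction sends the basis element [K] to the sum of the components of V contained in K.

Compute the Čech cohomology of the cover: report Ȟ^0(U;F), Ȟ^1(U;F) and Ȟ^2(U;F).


cover nerve:
  W1={{a},{d},{e},{b,d},{b,e},{c,d},{b,c,d}} W2={{a},{c},{d},{e},{b,c},{b,d},{b,e},{c,d},{b,c,d}} W3={{a}} W4={{a},{b},{b,c},{b,d},{b,e},{b,c,d}}
  W12={{a},{d},{e},{b,d},{b,e},{c,d},{b,c,d}} W13={{a}} W14={{a},{b,d},{b,e},{b,c,d}} W23={{a}} W24={{a},{b,c},{b,d},{b,e},{b,c,d}} W34={{a}}
  W123={{a}} W124={{a},{b,d},{b,e},{b,c,d}} W134={{a}} W234={{a}}
  W1234={{a}}
components per intersection:
  W1: {{a}} {{d},{b,d},{c,d},{b,c,d}} {{e},{b,e}}
  W2: {{a}} {{c},{d},{b,c},{b,d},{c,d},{b,c,d}} {{e},{b,e}}
  W3: {{a}}
  W4: {{a}} {{b},{b,c},{b,d},{b,e},{b,c,d}}
  W12: {{a}} {{d},{b,d},{c,d},{b,c,d}} {{e},{b,e}}
  W13: {{a}}
  W14: {{a}} {{b,d},{b,c,d}} {{b,e}}
  W23: {{a}}
  W24: {{a}} {{b,c},{b,d},{b,c,d}} {{b,e}}
  W34: {{a}}
  W123: {{a}}
  W124: {{a}} {{b,d},{b,c,d}} {{b,e}}
  W134: {{a}}
  W234: {{a}}
  W1234: {{a}}
C dims 9,12,6,1; δ0: rk 7, SNF 1^7; δ1: rk 5, SNF 1^5; δ2: rk 1, SNF 1^1
Ȟ^0: (9−7)−0=2 ⇒ Z^2
Ȟ^1: (12−5)−7=0 ⇒ 0
Ȟ^2: (6−1)−5=0 ⇒ 0

Ȟ^0 ≅ Z^2,  Ȟ^1 ≅ 0,  Ȟ^2 ≅ 0


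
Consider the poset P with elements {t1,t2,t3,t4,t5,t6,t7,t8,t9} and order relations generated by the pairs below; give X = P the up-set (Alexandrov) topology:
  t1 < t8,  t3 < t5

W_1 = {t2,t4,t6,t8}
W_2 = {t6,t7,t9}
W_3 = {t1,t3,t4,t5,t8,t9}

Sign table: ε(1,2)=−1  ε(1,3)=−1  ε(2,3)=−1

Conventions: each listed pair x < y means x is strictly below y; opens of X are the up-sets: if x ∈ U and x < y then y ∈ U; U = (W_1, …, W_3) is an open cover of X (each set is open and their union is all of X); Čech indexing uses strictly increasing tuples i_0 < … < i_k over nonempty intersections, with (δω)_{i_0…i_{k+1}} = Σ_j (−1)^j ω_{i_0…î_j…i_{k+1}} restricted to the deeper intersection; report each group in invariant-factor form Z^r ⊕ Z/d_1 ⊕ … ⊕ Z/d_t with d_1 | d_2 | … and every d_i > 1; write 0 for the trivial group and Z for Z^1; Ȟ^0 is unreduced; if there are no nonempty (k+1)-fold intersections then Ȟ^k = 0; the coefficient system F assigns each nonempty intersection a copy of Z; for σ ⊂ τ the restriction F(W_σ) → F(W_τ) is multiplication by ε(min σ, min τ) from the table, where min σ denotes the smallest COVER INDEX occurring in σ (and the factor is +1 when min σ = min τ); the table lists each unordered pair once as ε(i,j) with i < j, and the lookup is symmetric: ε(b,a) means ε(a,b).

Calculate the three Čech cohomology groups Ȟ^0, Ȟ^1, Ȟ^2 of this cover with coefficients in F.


Ȟ^0 ≅ 0,  Ȟ^1 ≅ Z/2,  Ȟ^2 ≅ 0

nerve simplices:
  W12={t6} W13={t4,t8} W23={t9}
C dims 3,3; δ0: rk 3, SNF 1^2·2
degree 0: 3−3−0 = 0 → Ȟ^0 ≅ 0
degree 1: 3−0−3 = 0 plus torsion [2] → Ȟ^1 ≅ Z/2
degree 2: 0−0−0 = 0 → Ȟ^2 ≅ 0


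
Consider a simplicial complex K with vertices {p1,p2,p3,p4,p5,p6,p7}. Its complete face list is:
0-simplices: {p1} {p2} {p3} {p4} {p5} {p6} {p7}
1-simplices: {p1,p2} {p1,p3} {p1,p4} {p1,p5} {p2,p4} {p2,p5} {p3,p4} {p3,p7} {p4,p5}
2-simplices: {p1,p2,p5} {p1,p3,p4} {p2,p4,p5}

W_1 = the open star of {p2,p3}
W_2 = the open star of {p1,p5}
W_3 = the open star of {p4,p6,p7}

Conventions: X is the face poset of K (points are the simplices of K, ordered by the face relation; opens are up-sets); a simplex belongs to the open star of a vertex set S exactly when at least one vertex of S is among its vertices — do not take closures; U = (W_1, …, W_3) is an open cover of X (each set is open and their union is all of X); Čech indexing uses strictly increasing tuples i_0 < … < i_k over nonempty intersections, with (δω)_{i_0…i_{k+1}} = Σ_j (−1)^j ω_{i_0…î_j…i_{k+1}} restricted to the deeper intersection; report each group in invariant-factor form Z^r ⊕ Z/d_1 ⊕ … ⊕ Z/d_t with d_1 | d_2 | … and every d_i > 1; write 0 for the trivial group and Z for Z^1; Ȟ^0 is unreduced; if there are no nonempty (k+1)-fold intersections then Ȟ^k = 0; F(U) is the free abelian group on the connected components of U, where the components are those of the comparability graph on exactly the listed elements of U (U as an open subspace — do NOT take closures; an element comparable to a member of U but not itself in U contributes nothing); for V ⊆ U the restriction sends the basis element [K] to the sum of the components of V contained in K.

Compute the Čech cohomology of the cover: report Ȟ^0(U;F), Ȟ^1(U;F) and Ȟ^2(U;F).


Ȟ^0(U;F) ≅ Z^2, Ȟ^1(U;F) ≅ Z, Ȟ^2(U;F) ≅ 0

nonempty intersections:
  W1={{p2},{p3},{p1,p2},{p1,p3},{p2,p4},{p2,p5},{p3,p4},{p3,p7},{p1,p2,p5},{p1,p3,p4},{p2,p4,p5}} W2={{p1},{p5},{p1,p2},{p1,p3},{p1,p4},{p1,p5},{p2,p5},{p4,p5},{p1,p2,p5},{p1,p3,p4},{p2,p4,p5}} W3={{p4},{p6},{p7},{p1,p4},{p2,p4},{p3,p4},{p3,p7},{p4,p5},{p1,p3,p4},{p2,p4,p5}}
  W12={{p1,p2},{p1,p3},{p2,p5},{p1,p2,p5},{p1,p3,p4},{p2,p4,p5}} W13={{p2,p4},{p3,p4},{p3,p7},{p1,p3,p4},{p2,p4,p5}} W23={{p1,p4},{p4,p5},{p1,p3,p4},{p2,p4,p5}}
  W123={{p1,p3,p4},{p2,p4,p5}}
components per intersection:
  W1: {{p2},{p1,p2},{p2,p4},{p2,p5},{p1,p2,p5},{p2,p4,p5}} {{p3},{p1,p3},{p3,p4},{p3,p7},{p1,p3,p4}}
  W2: {{p1},{p5},{p1,p2},{p1,p3},{p1,p4},{p1,p5},{p2,p5},{p4,p5},{p1,p2,p5},{p1,p3,p4},{p2,p4,p5}}
  W3: {{p4},{p1,p4},{p2,p4},{p3,p4},{p4,p5},{p1,p3,p4},{p2,p4,p5}} {{p6}} {{p7},{p3,p7}}
  W12: {{p1,p2},{p2,p5},{p1,p2,p5},{p2,p4,p5}} {{p1,p3},{p1,p3,p4}}
  W13: {{p2,p4},{p2,p4,p5}} {{p3,p4},{p1,p3,p4}} {{p3,p7}}
  W23: {{p1,p4},{p1,p3,p4}} {{p4,p5},{p2,p4,p5}}
  W123: {{p1,p3,p4}} {{p2,p4,p5}}
C dims 6,7,2; δ0: rk 4, SNF 1^4; δ1: rk 2, SNF 1^2
Ȟ^0: (6−4)−0=2 ⇒ Z^2
Ȟ^1: (7−2)−4=1 ⇒ Z
Ȟ^2: (2−0)−2=0 ⇒ 0


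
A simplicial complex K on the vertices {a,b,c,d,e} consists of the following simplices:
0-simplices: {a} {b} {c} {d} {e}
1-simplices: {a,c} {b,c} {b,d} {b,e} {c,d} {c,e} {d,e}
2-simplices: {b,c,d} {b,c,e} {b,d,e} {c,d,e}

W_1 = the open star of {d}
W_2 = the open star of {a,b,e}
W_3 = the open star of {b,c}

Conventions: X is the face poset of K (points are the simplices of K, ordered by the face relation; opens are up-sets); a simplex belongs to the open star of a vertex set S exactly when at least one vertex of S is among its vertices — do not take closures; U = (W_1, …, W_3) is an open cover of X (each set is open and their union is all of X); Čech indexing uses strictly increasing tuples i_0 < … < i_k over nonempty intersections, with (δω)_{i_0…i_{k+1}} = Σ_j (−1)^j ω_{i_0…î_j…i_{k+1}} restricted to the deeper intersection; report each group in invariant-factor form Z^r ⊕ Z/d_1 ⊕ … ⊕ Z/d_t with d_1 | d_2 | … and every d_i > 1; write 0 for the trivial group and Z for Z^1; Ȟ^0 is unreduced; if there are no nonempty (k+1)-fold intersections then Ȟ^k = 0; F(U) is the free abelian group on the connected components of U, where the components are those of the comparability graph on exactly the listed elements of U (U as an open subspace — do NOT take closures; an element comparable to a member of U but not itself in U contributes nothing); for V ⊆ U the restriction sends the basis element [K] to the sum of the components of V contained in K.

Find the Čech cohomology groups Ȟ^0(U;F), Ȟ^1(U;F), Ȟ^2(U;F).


Ȟ^0(U;F) ≅ Z, Ȟ^1(U;F) ≅ 0, Ȟ^2(U;F) ≅ Z

nerve simplices:
  W1={{d},{b,d},{c,d},{d,e},{b,c,d},{b,d,e},{c,d,e}} W2={{a},{b},{e},{a,c},{b,c},{b,d},{b,e},{c,e},{d,e},{b,c,d},{b,c,e},{b,d,e},{c,d,e}} W3={{b},{c},{a,c},{b,c},{b,d},{b,e},{c,d},{c,e},{b,c,d},{b,c,e},{b,d,e},{c,d,e}}
  W12={{b,d},{d,e},{b,c,d},{b,d,e},{c,d,e}} W13={{b,d},{c,d},{b,c,d},{b,d,e},{c,d,e}} W23={{b},{a,c},{b,c},{b,d},{b,e},{c,e},{b,c,d},{b,c,e},{b,d,e},{c,d,e}}
  W123={{b,d},{b,c,d},{b,d,e},{c,d,e}}
components per intersection:
  W1: {{d},{b,d},{c,d},{d,e},{b,c,d},{b,d,e},{c,d,e}}
  W2: {{a},{a,c}} {{b},{e},{b,c},{b,d},{b,e},{c,e},{d,e},{b,c,d},{b,c,e},{b,d,e},{c,d,e}}
  W3: {{b},{c},{a,c},{b,c},{b,d},{b,e},{c,d},{c,e},{b,c,d},{b,c,e},{b,d,e},{c,d,e}}
  W12: {{b,d},{d,e},{b,c,d},{b,d,e},{c,d,e}}
  W13: {{b,d},{c,d},{b,c,d},{b,d,e},{c,d,e}}
  W23: {{b},{b,c},{b,d},{b,e},{c,e},{b,c,d},{b,c,e},{b,d,e},{c,d,e}} {{a,c}}
  W123: {{b,d},{b,c,d},{b,d,e}} {{c,d,e}}
C dims 4,4,2; δ0: rk 3, SNF 1^3; δ1: rk 1, SNF 1^1
degree 0: 4−3−0 = 1 → Ȟ^0 ≅ Z
degree 1: 4−1−3 = 0 → Ȟ^1 ≅ 0
degree 2: 2−0−1 = 1 → Ȟ^2 ≅ Z


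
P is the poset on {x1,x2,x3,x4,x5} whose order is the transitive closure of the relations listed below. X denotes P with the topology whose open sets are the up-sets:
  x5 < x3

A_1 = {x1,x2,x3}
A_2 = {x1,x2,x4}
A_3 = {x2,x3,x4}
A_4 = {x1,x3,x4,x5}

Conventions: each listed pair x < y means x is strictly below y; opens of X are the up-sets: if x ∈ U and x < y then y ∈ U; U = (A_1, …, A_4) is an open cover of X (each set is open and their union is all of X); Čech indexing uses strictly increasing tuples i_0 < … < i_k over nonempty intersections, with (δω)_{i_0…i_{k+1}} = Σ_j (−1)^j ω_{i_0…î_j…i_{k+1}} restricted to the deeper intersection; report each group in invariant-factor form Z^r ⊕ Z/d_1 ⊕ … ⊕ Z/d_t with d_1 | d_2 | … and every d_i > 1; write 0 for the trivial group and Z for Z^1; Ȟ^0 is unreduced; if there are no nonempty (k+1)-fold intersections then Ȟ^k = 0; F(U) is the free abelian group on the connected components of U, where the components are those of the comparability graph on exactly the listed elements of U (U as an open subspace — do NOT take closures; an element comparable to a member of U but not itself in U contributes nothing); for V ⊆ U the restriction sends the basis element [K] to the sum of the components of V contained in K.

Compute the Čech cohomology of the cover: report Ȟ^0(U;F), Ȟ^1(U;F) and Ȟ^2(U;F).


Ȟ^0(U;F) ≅ Z^4; Ȟ^1(U;F) ≅ 0; Ȟ^2(U;F) ≅ 0

nerve of the cover:
  A12={x1,x2} A13={x2,x3} A14={x1,x3} A23={x2,x4} A24={x1,x4} A34={x3,x4}
  A123={x2} A124={x1} A134={x3} A234={x4}
components per intersection:
  A1: {x1} {x2} {x3}
  A2: {x1} {x2} {x4}
  A3: {x2} {x3} {x4}
  A4: {x1} {x3,x5} {x4}
  A12: {x1} {x2}
  A13: {x2} {x3}
  A14: {x1} {x3}
  A23: {x2} {x4}
  A24: {x1} {x4}
  A34: {x3} {x4}
  A123: {x2}
  A124: {x1}
  A134: {x3}
  A234: {x4}
C dims 12,12,4; δ0: rk 8, SNF 1^8; δ1: rk 4, SNF 1^4
Ȟ^0 = (12 − 8) − 0 = 4, so Ȟ^0 ≅ Z^4
Ȟ^1 = (12 − 4) − 8 = 0, so Ȟ^1 ≅ 0
Ȟ^2 = (4 − 0) − 4 = 0, so Ȟ^2 ≅ 0


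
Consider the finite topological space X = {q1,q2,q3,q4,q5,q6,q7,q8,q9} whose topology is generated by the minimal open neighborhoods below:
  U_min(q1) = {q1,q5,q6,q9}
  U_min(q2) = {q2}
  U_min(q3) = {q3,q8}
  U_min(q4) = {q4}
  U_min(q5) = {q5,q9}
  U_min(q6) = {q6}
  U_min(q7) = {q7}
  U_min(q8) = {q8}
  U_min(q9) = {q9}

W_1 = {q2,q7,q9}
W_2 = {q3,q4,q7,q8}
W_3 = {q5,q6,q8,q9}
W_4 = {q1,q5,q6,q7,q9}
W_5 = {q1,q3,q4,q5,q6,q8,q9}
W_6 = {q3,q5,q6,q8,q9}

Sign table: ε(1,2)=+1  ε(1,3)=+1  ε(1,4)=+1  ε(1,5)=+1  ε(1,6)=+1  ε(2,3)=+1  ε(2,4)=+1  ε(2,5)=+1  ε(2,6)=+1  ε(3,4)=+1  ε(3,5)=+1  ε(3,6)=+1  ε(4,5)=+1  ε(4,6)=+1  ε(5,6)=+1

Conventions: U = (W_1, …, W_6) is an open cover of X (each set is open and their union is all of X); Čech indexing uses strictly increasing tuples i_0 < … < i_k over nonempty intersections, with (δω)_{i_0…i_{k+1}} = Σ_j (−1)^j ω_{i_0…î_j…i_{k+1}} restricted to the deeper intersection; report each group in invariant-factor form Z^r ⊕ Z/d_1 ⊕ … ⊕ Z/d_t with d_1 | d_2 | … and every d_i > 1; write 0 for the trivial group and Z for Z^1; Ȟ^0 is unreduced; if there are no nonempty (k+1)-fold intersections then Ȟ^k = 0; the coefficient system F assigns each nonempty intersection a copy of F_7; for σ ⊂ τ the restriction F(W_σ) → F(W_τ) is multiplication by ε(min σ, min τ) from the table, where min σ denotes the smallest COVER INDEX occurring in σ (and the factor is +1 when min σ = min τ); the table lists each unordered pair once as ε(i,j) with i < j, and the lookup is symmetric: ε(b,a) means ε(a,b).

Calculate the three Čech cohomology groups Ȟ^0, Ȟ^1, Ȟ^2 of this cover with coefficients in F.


cover nerve:
  W12={q7} W13={q9} W14={q7,q9} W15={q9} W16={q9} W23={q8} W24={q7} W25={q3,q4,q8} W26={q3,q8} W34={q5,q6,q9} W35={q5,q6,q8,q9} W36={q5,q6,q8,q9} W45={q1,q5,q6,q9} W46={q5,q6,q9} W56={q3,q5,q6,q8,q9}
  W124={q7} W134={q9} W135={q9} W136={q9} W145={q9} W146={q9} W156={q9} W235={q8} W236={q8} W256={q3,q8} W345={q5,q6,q9} W346={q5,q6,q9} W356={q5,q6,q8,q9} W456={q5,q6,q9}
  W1345={q9} W1346={q9} W1356={q9} W1456={q9} W2356={q8} W3456={q5,q6,q9}
  W13456={q9}
C dims 6,15,14,6; δ0: rk_F7 5; δ1: rk_F7 9; δ2: rk_F7 5
Ȟ^0: (6−5)−0=1 ⇒ Z/7
Ȟ^1: (15−9)−5=1 ⇒ Z/7
Ȟ^2: (14−5)−9=0 ⇒ 0

Ȟ^0 = Z/7,  Ȟ^1 = Z/7,  Ȟ^2 = 0


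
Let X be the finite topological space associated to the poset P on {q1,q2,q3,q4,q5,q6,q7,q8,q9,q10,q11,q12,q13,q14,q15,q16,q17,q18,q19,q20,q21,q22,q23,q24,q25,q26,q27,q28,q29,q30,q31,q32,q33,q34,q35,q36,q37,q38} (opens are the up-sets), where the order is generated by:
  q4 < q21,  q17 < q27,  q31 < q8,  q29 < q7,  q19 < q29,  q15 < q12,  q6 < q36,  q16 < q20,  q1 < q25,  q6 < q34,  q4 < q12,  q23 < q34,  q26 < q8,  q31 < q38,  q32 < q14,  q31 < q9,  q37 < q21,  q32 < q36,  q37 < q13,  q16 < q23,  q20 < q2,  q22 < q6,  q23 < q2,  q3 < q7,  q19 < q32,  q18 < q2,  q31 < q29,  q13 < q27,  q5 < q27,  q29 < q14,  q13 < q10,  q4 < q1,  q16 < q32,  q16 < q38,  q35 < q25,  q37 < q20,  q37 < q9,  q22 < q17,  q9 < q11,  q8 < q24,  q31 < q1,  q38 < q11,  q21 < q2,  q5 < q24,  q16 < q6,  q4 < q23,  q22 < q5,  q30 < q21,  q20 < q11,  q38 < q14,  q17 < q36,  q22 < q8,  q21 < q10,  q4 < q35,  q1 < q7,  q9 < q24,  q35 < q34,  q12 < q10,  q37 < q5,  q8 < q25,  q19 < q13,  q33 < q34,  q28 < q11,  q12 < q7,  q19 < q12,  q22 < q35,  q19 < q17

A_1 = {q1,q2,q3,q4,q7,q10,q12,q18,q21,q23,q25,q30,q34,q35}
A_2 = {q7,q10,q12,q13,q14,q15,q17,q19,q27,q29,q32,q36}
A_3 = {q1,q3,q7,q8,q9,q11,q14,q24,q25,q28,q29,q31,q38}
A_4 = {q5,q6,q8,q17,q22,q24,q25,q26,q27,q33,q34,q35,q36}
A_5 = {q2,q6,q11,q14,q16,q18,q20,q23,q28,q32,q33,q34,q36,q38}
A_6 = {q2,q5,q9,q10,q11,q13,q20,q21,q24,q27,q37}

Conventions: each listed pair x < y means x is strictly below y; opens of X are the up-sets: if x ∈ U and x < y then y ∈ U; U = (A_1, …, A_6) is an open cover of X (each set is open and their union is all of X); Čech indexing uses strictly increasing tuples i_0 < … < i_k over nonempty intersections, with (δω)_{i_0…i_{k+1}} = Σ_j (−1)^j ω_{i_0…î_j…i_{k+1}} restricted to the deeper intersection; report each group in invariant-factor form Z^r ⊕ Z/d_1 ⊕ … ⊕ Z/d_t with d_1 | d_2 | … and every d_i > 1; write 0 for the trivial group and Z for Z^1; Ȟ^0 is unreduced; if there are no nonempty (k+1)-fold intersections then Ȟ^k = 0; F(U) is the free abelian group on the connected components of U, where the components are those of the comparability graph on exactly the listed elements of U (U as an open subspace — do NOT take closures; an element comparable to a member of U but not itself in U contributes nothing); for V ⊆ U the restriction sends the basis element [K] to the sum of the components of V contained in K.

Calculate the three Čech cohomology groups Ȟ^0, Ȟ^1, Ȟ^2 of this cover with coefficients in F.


nerve simplices:
  A12={q7,q10,q12} A13={q1,q3,q7,q25} A14={q25,q34,q35} A15={q2,q18,q23,q34} A16={q2,q10,q21} A23={q7,q14,q29} A24={q17,q27,q36} A25={q14,q32,q36} A26={q10,q13,q27} A34={q8,q24,q25} A35={q11,q14,q28,q38} A36={q9,q11,q24} A45={q6,q33,q34,q36} A46={q5,q24,q27} A56={q2,q11,q20}
  A123={q7} A126={q10} A134={q25} A145={q34} A156={q2} A235={q14} A245={q36} A246={q27} A346={q24} A356={q11}
components per intersection:
  A1: {q1,q2,q3,q4,q7,q10,q12,q18,q21,q23,q25,q30,q34,q35}
  A2: {q7,q10,q12,q13,q14,q15,q17,q19,q27,q29,q32,q36}
  A3: {q1,q3,q7,q8,q9,q11,q14,q24,q25,q28,q29,q31,q38}
  A4: {q5,q6,q8,q17,q22,q24,q25,q26,q27,q33,q34,q35,q36}
  A5: {q2,q6,q11,q14,q16,q18,q20,q23,q28,q32,q33,q34,q36,q38}
  A6: {q2,q5,q9,q10,q11,q13,q20,q21,q24,q27,q37}
  A12: {q7,q10,q12}
  A13: {q1,q3,q7,q25}
  A14: {q25,q34,q35}
  A15: {q2,q18,q23,q34}
  A16: {q2,q10,q21}
  A23: {q7,q14,q29}
  A24: {q17,q27,q36}
  A25: {q14,q32,q36}
  A26: {q10,q13,q27}
  A34: {q8,q24,q25}
  A35: {q11,q14,q28,q38}
  A36: {q9,q11,q24}
  A45: {q6,q33,q34,q36}
  A46: {q5,q24,q27}
  A56: {q2,q11,q20}
  A123: {q7}
  A126: {q10}
  A134: {q25}
  A145: {q34}
  A156: {q2}
  A235: {q14}
  A245: {q36}
  A246: {q27}
  A346: {q24}
  A356: {q11}
C dims 6,15,10; δ0: rk 5, SNF 1^5; δ1: rk 10, SNF 1^9·2
degree 0: 6−5−0 = 1 → Ȟ^0 ≅ Z
degree 1: 15−10−5 = 0 → Ȟ^1 ≅ 0
degree 2: 10−0−10 = 0 plus torsion [2] → Ȟ^2 ≅ Z/2

Ȟ^0 = Z, Ȟ^1 = 0, Ȟ^2 = Z/2


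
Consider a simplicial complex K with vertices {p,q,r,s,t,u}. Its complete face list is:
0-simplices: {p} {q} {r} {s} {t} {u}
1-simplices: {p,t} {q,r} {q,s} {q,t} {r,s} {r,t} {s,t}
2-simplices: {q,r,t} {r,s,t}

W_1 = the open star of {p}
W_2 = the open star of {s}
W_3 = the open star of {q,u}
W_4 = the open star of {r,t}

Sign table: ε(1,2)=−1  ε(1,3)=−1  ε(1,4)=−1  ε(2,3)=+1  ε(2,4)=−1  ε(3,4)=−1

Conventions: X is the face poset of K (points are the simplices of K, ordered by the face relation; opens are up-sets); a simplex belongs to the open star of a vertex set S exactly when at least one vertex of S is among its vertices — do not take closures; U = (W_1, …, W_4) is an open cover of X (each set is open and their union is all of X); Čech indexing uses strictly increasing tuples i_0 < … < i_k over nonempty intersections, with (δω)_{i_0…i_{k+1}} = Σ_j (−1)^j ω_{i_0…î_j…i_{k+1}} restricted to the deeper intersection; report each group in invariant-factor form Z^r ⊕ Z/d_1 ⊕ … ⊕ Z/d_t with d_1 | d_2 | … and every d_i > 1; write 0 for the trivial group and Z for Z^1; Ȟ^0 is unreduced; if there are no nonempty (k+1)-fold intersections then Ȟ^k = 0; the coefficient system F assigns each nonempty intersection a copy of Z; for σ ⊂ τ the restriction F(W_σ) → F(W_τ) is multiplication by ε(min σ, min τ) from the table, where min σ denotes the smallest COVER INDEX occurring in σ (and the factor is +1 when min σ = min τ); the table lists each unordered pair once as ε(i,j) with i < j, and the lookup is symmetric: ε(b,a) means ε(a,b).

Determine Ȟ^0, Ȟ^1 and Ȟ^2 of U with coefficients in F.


intersection data:
  W1={{p},{p,t}} W2={{s},{q,s},{r,s},{s,t},{r,s,t}} W3={{q},{u},{q,r},{q,s},{q,t},{q,r,t}} W4={{r},{t},{p,t},{q,r},{q,t},{r,s},{r,t},{s,t},{q,r,t},{r,s,t}}
  W14={{p,t}} W23={{q,s}} W24={{r,s},{s,t},{r,s,t}} W34={{q,r},{q,t},{q,r,t}}
C dims 4,4; δ0: rk 3, SNF 1^3
Ȟ^0 = (4 − 3) − 0 = 1, so Ȟ^0 ≅ Z
Ȟ^1 = (4 − 0) − 3 = 1, so Ȟ^1 ≅ Z
Ȟ^2 = (0 − 0) − 0 = 0, so Ȟ^2 ≅ 0

Ȟ^0(U;F) ≅ Z; Ȟ^1(U;F) ≅ Z; Ȟ^2(U;F) ≅ 0


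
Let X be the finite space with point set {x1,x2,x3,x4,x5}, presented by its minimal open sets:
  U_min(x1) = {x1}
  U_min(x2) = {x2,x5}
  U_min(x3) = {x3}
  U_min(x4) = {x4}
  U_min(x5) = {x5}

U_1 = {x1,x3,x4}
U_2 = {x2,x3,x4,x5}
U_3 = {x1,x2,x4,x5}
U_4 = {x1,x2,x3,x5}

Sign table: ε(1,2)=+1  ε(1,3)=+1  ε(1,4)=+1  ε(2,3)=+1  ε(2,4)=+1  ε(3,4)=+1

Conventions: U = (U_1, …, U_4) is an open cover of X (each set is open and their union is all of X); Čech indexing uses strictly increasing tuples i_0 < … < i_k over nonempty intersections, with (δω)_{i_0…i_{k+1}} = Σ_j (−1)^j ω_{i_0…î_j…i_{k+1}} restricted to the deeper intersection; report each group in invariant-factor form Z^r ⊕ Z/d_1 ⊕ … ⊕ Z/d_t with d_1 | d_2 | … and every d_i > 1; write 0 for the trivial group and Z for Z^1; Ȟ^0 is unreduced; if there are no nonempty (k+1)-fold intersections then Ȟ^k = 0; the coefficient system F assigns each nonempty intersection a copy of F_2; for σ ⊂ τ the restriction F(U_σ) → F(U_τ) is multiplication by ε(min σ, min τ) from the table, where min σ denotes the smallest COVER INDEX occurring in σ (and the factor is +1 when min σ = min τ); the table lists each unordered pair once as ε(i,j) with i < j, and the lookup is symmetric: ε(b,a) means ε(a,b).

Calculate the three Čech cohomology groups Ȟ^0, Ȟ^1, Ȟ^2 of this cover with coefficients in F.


Ȟ^0(U;F) ≅ Z/2, Ȟ^1(U;F) ≅ 0, Ȟ^2(U;F) ≅ Z/2

nonempty intersections:
  U12={x3,x4} U13={x1,x4} U14={x1,x3} U23={x2,x4,x5} U24={x2,x3,x5} U34={x1,x2,x5}
  U123={x4} U124={x3} U134={x1} U234={x2,x5}
C dims 4,6,4; δ0: rk_F2 3; δ1: rk_F2 3
Ȟ^0: (4−3)−0=1 ⇒ Z/2
Ȟ^1: (6−3)−3=0 ⇒ 0
Ȟ^2: (4−0)−3=1 ⇒ Z/2


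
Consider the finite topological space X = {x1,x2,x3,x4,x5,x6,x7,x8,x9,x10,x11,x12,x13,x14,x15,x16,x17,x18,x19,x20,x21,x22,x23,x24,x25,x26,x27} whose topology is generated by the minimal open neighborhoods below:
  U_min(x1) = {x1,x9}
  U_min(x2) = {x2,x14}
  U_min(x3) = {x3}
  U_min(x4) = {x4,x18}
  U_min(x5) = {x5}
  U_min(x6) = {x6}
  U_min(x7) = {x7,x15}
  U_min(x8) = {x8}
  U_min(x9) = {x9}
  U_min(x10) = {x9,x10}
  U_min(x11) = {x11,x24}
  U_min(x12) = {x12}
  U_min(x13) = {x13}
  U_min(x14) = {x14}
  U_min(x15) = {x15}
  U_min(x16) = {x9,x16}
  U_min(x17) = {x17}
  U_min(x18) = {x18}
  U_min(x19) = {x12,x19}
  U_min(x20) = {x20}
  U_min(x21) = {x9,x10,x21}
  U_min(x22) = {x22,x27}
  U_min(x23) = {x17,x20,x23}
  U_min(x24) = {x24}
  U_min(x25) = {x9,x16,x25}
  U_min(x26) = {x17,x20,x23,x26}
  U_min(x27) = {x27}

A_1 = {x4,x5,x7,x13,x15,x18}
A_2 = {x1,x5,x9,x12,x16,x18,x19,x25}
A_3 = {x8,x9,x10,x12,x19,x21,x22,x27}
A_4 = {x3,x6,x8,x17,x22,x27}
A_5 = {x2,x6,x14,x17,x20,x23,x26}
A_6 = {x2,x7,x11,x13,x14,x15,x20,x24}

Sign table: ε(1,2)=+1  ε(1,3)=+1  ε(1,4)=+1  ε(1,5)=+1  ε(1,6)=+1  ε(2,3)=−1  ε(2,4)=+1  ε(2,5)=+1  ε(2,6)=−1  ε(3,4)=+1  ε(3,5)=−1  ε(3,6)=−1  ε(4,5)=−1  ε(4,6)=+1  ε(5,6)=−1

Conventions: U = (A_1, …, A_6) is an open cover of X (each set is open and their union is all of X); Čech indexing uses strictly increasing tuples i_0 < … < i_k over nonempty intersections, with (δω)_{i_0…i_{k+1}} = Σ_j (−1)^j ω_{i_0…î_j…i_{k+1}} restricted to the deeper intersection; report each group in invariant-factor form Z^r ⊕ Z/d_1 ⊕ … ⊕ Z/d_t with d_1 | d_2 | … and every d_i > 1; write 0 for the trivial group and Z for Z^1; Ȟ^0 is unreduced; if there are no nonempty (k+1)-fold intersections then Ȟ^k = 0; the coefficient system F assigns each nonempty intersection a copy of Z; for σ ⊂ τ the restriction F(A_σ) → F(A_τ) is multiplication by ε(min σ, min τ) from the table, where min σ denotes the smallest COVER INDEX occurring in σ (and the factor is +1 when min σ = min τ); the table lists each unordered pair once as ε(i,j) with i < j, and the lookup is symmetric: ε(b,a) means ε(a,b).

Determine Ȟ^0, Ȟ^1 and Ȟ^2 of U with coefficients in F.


intersection data:
  A12={x5,x18} A16={x7,x13,x15} A23={x9,x12,x19} A34={x8,x22,x27} A45={x6,x17} A56={x2,x14,x20}
C dims 6,6; δ0: rk 6, SNF 1^5·2
Ȟ^0 = (6 − 6) − 0 = 0, so Ȟ^0 ≅ 0
Ȟ^1 = (6 − 0) − 6 = 0 plus torsion [2], so Ȟ^1 ≅ Z/2
Ȟ^2 = (0 − 0) − 0 = 0, so Ȟ^2 ≅ 0

Ȟ^0 ≅ 0,  Ȟ^1 ≅ Z/2,  Ȟ^2 ≅ 0


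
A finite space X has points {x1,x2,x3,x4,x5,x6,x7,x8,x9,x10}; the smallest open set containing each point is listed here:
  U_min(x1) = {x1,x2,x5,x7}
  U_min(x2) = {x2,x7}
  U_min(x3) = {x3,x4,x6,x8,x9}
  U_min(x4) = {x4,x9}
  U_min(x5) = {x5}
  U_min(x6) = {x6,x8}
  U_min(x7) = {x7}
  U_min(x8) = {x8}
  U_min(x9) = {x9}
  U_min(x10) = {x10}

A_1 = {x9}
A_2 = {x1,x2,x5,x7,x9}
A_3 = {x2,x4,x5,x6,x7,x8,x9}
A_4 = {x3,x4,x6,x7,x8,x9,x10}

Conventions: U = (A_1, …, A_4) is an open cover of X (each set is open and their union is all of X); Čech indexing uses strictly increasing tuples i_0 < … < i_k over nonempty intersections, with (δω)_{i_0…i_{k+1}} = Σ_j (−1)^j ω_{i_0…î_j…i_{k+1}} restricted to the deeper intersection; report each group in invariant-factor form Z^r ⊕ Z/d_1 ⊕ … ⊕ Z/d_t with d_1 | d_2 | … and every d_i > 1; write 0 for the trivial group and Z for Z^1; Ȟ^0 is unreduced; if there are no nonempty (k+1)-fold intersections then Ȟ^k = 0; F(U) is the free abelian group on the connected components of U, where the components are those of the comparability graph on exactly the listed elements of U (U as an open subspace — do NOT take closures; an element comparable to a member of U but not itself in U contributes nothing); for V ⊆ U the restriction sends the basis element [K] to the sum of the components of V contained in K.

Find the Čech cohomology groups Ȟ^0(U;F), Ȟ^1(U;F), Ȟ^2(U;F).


intersection data:
  A12={x9} A13={x9} A14={x9} A23={x2,x5,x7,x9} A24={x7,x9} A34={x4,x6,x7,x8,x9}
  A123={x9} A124={x9} A134={x9} A234={x7,x9}
  A1234={x9}
components per intersection:
  A1: {x9}
  A2: {x1,x2,x5,x7} {x9}
  A3: {x2,x7} {x4,x9} {x5} {x6,x8}
  A4: {x3,x4,x6,x8,x9} {x7} {x10}
  A12: {x9}
  A13: {x9}
  A14: {x9}
  A23: {x2,x7} {x5} {x9}
  A24: {x7} {x9}
  A34: {x4,x9} {x6,x8} {x7}
  A123: {x9}
  A124: {x9}
  A134: {x9}
  A234: {x7} {x9}
  A1234: {x9}
C dims 10,11,5,1; δ0: rk 7, SNF 1^7; δ1: rk 4, SNF 1^4; δ2: rk 1, SNF 1^1
Ȟ^0 = (10 − 7) − 0 = 3, so Ȟ^0 ≅ Z^3
Ȟ^1 = (11 − 4) − 7 = 0, so Ȟ^1 ≅ 0
Ȟ^2 = (5 − 1) − 4 = 0, so Ȟ^2 ≅ 0

Ȟ^0(U;F) ≅ Z^3; Ȟ^1(U;F) ≅ 0; Ȟ^2(U;F) ≅ 0


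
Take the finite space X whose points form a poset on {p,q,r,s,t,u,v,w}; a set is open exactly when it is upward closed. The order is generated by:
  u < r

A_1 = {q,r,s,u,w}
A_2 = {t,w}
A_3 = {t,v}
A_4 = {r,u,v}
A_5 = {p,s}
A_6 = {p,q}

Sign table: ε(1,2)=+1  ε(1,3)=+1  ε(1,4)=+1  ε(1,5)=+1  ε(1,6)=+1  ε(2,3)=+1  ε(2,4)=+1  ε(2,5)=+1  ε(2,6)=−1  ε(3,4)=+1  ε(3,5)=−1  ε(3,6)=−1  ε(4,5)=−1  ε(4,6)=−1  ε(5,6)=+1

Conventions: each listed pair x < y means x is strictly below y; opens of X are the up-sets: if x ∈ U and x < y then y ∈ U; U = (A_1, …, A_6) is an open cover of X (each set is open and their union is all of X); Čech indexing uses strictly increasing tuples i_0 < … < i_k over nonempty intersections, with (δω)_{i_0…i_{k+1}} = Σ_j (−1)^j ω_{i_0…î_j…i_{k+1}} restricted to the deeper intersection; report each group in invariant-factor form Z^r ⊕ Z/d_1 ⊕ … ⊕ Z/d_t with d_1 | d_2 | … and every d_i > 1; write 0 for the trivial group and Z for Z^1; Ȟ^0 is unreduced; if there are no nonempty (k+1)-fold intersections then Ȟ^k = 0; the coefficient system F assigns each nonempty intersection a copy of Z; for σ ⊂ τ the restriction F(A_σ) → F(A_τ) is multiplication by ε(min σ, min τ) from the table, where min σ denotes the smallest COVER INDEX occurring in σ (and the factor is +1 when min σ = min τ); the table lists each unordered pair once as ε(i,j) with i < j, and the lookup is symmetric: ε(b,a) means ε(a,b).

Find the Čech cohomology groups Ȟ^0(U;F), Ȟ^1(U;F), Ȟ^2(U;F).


Ȟ^0 = Z,  Ȟ^1 = Z^2,  Ȟ^2 = 0

nonempty intersections:
  A12={w} A14={r,u} A15={s} A16={q} A23={t} A34={v} A56={p}
C dims 6,7; δ0: rk 5, SNF 1^5
Ȟ^0: (6−5)−0=1 ⇒ Z
Ȟ^1: (7−0)−5=2 ⇒ Z^2
Ȟ^2: (0−0)−0=0 ⇒ 0


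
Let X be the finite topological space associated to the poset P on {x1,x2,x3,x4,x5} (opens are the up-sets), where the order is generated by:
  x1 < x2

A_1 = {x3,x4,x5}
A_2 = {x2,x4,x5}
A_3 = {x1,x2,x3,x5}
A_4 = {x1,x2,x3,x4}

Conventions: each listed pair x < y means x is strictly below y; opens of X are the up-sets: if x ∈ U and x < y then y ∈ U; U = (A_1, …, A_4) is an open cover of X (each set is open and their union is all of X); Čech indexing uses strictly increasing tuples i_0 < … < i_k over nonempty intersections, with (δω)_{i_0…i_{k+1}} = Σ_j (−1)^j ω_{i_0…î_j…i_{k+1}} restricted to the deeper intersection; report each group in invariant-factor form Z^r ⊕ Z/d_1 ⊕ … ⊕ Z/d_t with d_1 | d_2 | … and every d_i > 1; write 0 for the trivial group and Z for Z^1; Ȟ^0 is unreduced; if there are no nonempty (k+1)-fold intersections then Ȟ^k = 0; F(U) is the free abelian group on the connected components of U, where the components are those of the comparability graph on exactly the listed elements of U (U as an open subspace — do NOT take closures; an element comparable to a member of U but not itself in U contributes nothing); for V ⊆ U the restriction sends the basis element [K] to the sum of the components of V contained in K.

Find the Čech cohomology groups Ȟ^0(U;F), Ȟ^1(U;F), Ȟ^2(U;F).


cover nerve:
  A12={x4,x5} A13={x3,x5} A14={x3,x4} A23={x2,x5} A24={x2,x4} A34={x1,x2,x3}
  A123={x5} A124={x4} A134={x3} A234={x2}
components per intersection:
  A1: {x3} {x4} {x5}
  A2: {x2} {x4} {x5}
  A3: {x1,x2} {x3} {x5}
  A4: {x1,x2} {x3} {x4}
  A12: {x4} {x5}
  A13: {x3} {x5}
  A14: {x3} {x4}
  A23: {x2} {x5}
  A24: {x2} {x4}
  A34: {x1,x2} {x3}
  A123: {x5}
  A124: {x4}
  A134: {x3}
  A234: {x2}
C dims 12,12,4; δ0: rk 8, SNF 1^8; δ1: rk 4, SNF 1^4
Ȟ^0: (12−8)−0=4 ⇒ Z^4
Ȟ^1: (12−4)−8=0 ⇒ 0
Ȟ^2: (4−0)−4=0 ⇒ 0

Ȟ^0 ≅ Z^4,  Ȟ^1 ≅ 0,  Ȟ^2 ≅ 0
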